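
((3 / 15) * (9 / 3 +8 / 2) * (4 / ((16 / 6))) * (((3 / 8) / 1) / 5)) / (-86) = -63 / 34400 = -0.00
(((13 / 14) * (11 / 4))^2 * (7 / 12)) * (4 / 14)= 20449 / 18816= 1.09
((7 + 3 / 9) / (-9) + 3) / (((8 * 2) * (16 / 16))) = 59 / 432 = 0.14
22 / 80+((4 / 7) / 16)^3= 0.28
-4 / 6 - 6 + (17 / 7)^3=7879 / 1029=7.66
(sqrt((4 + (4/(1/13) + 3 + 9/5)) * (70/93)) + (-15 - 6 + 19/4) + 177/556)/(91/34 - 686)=75293/3229387 - 136 * sqrt(24738)/2160669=0.01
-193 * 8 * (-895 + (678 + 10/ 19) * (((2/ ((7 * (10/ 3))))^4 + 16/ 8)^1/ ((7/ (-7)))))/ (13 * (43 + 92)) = 33047409236696/ 16679446875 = 1981.33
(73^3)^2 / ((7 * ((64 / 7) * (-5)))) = -151334226289 / 320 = -472919457.15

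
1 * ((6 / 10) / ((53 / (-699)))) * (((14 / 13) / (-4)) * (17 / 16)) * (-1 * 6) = -13.58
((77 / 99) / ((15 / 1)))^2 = 49 / 18225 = 0.00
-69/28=-2.46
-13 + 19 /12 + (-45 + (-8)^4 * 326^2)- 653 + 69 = 5223670267 /12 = 435305855.58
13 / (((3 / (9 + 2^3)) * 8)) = 221 / 24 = 9.21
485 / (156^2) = 485 / 24336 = 0.02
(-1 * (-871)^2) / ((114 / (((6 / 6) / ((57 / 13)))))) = -9862333 / 6498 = -1517.75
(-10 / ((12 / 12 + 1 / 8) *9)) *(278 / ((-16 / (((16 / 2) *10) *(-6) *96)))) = -7116800 / 9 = -790755.56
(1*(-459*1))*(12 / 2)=-2754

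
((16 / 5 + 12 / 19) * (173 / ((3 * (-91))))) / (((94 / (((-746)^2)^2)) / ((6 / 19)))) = -214319360313152 / 84835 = -2526308249.11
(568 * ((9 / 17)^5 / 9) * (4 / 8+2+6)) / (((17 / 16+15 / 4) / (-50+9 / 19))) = -28054206144 / 122191223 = -229.59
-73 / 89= -0.82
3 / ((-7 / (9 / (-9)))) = 3 / 7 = 0.43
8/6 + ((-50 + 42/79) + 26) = -5246/237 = -22.14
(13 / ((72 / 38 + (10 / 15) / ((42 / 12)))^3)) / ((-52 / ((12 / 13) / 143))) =-190563597 / 1070654554112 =-0.00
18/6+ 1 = 4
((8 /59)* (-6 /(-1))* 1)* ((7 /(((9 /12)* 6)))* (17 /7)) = 544 /177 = 3.07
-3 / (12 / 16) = -4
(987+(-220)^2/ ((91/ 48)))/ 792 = 268113/ 8008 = 33.48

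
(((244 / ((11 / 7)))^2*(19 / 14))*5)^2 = 391870530318400 / 14641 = 26765284496.85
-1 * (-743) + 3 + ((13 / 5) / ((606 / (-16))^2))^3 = 72161343698318959618 / 96731023723516125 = 746.00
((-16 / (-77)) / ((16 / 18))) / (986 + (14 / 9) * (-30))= 27 / 108493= 0.00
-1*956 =-956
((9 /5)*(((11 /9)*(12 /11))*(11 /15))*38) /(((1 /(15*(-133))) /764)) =-509685792 /5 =-101937158.40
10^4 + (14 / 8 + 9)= 40043 / 4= 10010.75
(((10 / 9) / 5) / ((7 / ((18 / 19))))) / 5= 4 / 665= 0.01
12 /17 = 0.71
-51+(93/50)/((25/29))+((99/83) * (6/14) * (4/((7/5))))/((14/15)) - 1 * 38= -3034707857/35586250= -85.28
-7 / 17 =-0.41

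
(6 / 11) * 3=18 / 11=1.64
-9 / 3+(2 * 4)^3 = 509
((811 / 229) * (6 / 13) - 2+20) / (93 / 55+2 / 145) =93230940 / 8094463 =11.52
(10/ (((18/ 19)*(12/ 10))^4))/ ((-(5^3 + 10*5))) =-0.03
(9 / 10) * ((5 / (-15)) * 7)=-21 / 10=-2.10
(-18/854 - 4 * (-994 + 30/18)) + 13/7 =726724/183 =3971.17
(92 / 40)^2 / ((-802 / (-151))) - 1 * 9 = -641921 / 80200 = -8.00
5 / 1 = 5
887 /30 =29.57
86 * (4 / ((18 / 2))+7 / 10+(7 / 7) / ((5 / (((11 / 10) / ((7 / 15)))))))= 43774 / 315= 138.97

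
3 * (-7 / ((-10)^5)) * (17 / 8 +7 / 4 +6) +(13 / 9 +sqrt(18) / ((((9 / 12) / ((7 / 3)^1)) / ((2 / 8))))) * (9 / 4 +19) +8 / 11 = 2488764241 / 79200000 +595 * sqrt(2) / 12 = 101.55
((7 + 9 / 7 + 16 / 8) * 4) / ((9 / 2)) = 64 / 7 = 9.14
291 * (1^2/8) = 291/8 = 36.38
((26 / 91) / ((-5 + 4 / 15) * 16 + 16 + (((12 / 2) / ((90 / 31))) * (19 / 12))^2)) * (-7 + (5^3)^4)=-15820312046400 / 11119073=-1422808.54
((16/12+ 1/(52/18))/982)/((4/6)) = 0.00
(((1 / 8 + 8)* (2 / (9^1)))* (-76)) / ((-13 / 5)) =475 / 9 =52.78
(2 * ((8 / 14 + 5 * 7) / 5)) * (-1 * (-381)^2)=-72290178 / 35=-2065433.66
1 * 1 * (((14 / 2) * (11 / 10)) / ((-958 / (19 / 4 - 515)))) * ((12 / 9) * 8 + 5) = 7386379 / 114960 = 64.25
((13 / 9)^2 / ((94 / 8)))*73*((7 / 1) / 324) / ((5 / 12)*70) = 0.01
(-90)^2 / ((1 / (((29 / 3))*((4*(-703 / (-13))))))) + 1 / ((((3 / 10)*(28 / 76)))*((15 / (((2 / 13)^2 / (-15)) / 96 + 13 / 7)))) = 227212151451347 / 13415220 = 16936893.43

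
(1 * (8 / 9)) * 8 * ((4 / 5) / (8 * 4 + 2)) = 128 / 765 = 0.17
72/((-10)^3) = -0.07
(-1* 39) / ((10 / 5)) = -39 / 2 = -19.50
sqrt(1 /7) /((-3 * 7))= -sqrt(7) /147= -0.02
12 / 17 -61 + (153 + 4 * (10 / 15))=4864 / 51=95.37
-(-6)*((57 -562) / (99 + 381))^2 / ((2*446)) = 10201 / 1370112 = 0.01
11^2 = 121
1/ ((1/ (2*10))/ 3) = 60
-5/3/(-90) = 1/54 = 0.02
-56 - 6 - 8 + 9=-61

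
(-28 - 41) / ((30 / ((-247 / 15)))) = 5681 / 150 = 37.87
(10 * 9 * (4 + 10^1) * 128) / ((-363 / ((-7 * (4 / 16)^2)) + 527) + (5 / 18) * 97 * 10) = 635040 / 6403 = 99.18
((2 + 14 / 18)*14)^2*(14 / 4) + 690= 484640 / 81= 5983.21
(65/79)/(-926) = -65/73154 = -0.00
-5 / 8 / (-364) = 5 / 2912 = 0.00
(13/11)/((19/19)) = 13/11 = 1.18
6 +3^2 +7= 22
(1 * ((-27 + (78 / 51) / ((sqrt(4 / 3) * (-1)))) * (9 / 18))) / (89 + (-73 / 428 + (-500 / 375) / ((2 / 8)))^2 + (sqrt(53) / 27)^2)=-1802805336 / 15940211465 - 868017384 * sqrt(3) / 270983594905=-0.12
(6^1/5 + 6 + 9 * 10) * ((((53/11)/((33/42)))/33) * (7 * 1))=841428/6655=126.44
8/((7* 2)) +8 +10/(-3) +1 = 131/21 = 6.24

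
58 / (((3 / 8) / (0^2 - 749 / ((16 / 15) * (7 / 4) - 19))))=1737680 / 257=6761.40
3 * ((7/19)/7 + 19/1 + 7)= 1485/19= 78.16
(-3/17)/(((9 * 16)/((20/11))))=-5/2244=-0.00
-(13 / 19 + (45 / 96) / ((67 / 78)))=-25051 / 20368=-1.23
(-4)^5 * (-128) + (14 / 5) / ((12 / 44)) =1966234 / 15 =131082.27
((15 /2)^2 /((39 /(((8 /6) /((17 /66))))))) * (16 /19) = 6.29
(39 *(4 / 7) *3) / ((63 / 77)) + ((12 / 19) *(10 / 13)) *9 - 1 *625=-931781 / 1729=-538.91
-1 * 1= -1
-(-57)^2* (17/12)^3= -9237.46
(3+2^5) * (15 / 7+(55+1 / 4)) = 2008.75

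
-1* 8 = -8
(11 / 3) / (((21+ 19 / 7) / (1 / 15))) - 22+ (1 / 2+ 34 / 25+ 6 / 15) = -19.73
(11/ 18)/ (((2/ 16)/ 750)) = 11000/ 3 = 3666.67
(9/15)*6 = 18/5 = 3.60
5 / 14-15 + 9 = -79 / 14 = -5.64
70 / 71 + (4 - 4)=70 / 71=0.99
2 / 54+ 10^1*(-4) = -1079 / 27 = -39.96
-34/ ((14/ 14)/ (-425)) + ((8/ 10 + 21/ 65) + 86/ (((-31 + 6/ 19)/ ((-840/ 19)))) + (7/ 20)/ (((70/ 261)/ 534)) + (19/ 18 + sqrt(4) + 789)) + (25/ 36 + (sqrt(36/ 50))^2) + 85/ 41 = 249639121503/ 15536950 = 16067.45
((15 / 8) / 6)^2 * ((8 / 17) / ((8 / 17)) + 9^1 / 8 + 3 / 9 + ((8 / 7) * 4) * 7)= 20675 / 6144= 3.37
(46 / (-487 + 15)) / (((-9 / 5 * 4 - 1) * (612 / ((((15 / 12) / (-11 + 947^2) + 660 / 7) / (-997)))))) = -38895410975 / 21178590958965888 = -0.00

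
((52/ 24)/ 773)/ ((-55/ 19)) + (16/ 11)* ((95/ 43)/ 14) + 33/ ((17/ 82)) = 208070686441/ 1305295530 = 159.41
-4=-4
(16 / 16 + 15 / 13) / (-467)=-0.00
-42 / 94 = -21 / 47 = -0.45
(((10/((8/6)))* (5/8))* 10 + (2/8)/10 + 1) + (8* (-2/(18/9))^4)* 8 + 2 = 1139/10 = 113.90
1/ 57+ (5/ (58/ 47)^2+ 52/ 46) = 19542815/ 4410204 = 4.43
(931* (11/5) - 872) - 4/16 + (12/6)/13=1176.10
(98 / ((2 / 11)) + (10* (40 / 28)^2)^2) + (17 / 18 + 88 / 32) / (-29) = 2394761783 / 2506644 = 955.37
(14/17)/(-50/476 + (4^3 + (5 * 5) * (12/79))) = 15484/1272753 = 0.01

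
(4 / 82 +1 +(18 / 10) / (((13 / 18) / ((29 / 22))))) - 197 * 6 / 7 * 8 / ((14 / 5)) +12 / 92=-15791652637 / 33038005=-477.98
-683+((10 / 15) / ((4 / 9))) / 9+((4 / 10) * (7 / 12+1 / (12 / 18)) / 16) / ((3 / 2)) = -98323 / 144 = -682.80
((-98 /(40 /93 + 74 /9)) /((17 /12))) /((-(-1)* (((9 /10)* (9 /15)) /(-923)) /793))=3131874200 /289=10836934.95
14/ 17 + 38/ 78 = 869/ 663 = 1.31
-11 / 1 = -11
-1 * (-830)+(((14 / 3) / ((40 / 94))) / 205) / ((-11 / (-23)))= 56157067 / 67650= 830.11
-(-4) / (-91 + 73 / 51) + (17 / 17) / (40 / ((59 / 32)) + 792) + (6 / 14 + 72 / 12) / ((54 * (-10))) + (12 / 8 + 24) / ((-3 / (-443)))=2167630666927 / 575663928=3765.44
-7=-7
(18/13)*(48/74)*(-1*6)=-2592/481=-5.39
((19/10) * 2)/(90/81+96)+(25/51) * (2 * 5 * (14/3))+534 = 19597837/35190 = 556.91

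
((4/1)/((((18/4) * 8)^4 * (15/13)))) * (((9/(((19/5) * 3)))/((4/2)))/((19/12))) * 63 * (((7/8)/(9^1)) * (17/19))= 10829/3840162048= 0.00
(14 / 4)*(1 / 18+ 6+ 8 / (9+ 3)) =847 / 36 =23.53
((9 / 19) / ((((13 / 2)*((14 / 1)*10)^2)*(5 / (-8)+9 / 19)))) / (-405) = 1 / 16482375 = 0.00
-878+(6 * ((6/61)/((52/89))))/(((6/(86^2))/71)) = 69406732/793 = 87524.25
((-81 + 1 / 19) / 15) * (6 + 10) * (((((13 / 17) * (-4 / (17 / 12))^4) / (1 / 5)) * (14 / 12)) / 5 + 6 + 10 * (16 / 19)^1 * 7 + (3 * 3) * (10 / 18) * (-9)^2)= -349620908639776 / 7688525655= -45473.08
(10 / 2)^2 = 25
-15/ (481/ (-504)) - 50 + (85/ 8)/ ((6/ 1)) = -750635/ 23088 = -32.51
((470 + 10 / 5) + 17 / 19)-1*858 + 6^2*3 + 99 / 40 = -208719 / 760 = -274.63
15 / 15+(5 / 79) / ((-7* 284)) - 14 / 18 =0.22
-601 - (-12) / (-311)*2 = -186935 / 311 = -601.08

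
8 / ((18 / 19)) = 76 / 9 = 8.44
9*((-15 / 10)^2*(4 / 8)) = 81 / 8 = 10.12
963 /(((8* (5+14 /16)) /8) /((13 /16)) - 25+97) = 12519 /1030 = 12.15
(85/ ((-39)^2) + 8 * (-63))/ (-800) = 766499/ 1216800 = 0.63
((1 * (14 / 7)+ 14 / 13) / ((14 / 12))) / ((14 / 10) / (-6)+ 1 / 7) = -7200 / 247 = -29.15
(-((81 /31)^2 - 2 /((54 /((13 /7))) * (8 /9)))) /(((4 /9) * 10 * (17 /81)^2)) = -4289929533 /124422592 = -34.48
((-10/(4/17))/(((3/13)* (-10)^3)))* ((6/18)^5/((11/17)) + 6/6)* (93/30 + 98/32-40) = -160928443/25660800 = -6.27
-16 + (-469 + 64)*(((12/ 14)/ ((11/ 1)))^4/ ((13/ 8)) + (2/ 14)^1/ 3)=-16129401133/ 456989533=-35.29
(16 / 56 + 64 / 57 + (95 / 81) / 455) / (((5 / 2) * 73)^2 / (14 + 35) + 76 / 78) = 0.00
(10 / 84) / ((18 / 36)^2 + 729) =0.00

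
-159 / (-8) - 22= -17 / 8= -2.12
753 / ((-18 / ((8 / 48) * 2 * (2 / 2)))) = -13.94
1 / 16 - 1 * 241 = -3855 / 16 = -240.94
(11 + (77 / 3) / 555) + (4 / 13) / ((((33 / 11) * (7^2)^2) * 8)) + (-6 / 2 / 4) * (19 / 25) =10888941517 / 1039392900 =10.48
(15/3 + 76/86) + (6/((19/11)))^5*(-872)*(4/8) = -23478104681801/106472257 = -220509.13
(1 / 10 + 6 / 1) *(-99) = -6039 / 10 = -603.90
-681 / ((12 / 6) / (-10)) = 3405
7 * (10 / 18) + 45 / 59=2470 / 531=4.65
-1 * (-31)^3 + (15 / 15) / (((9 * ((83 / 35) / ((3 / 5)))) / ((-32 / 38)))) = 140941109 / 4731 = 29790.98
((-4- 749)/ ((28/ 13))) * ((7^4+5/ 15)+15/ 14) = -329239963/ 392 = -839897.86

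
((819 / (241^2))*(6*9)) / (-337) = -44226 / 19573297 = -0.00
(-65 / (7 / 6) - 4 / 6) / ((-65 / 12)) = 4736 / 455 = 10.41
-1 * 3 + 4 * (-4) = -19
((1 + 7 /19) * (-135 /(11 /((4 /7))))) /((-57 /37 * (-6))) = -28860 /27797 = -1.04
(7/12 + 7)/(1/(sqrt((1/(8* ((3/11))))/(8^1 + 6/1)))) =13* sqrt(231)/144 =1.37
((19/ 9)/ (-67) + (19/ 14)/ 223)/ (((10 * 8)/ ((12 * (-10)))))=47861/ 1255044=0.04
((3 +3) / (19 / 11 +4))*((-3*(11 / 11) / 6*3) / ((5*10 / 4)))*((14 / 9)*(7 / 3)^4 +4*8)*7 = -1252724 / 18225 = -68.74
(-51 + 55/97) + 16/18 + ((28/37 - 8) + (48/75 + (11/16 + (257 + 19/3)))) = 2685808631/12920400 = 207.87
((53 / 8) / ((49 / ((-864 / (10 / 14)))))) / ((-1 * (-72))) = -2.27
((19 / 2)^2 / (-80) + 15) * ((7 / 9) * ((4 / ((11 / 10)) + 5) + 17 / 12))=41233871 / 380160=108.46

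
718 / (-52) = -359 / 26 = -13.81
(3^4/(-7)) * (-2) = 162/7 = 23.14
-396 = -396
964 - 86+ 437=1315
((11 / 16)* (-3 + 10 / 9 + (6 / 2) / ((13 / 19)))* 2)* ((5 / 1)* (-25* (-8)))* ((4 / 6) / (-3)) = -803000 / 1053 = -762.58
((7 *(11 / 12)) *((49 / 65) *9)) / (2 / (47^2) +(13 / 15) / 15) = 1125165195 / 1516684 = 741.86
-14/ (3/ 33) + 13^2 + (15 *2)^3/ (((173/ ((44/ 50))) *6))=6555/ 173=37.89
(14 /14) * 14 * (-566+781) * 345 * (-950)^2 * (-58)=-54357665250000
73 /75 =0.97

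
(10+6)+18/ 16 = 137/ 8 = 17.12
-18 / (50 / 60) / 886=-54 / 2215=-0.02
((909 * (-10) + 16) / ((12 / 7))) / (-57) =92.86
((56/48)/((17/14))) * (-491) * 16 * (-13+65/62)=47540584/527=90209.84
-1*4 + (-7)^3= -347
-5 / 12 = -0.42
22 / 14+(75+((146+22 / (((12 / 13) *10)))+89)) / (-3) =-129221 / 1260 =-102.56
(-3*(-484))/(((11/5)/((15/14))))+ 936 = 11502/7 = 1643.14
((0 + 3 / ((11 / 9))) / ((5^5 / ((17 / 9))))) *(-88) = -408 / 3125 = -0.13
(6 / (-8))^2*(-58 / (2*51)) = -0.32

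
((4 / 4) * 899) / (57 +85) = 6.33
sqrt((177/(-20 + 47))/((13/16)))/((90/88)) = 176 *sqrt(767)/1755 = 2.78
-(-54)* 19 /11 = 1026 /11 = 93.27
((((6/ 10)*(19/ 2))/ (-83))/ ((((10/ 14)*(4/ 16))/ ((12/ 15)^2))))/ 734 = -0.00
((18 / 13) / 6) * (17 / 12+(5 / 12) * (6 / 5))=23 / 52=0.44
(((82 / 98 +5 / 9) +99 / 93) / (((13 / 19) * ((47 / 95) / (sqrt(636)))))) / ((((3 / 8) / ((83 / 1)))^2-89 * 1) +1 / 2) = -2.07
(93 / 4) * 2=93 / 2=46.50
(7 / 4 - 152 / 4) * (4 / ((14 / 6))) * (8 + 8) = -6960 / 7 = -994.29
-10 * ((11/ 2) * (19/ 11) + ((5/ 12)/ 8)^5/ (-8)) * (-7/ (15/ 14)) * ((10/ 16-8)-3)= -2520251765756417/ 391378894848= -6439.42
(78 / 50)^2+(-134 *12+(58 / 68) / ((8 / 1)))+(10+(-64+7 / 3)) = -845134489 / 510000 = -1657.13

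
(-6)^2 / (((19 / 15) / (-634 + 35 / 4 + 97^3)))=492505785 / 19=25921357.11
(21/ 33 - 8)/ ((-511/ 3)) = 243/ 5621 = 0.04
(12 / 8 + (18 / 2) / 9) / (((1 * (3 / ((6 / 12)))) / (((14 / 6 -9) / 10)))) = -5 / 18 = -0.28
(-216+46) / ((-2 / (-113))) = -9605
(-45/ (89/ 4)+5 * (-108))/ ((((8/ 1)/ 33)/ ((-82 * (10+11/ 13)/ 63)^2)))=-328406816760/ 737009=-445594.04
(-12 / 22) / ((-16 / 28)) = 21 / 22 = 0.95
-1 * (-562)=562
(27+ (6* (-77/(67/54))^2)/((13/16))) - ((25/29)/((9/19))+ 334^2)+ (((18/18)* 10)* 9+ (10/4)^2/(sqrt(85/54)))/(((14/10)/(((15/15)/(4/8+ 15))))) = -274611374798308/3305165409+ 75* sqrt(510)/7378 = -83085.29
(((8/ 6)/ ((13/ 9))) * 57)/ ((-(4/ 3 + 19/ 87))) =-2204/ 65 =-33.91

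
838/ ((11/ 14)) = 11732/ 11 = 1066.55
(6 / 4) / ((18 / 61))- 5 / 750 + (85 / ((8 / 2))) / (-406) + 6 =11.02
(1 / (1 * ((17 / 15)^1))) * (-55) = -825 / 17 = -48.53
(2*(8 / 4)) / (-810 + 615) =-4 / 195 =-0.02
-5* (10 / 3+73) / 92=-1145 / 276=-4.15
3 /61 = 0.05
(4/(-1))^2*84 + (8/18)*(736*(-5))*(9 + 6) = -69568/3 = -23189.33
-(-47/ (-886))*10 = -235/ 443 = -0.53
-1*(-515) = 515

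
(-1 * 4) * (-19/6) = 38/3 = 12.67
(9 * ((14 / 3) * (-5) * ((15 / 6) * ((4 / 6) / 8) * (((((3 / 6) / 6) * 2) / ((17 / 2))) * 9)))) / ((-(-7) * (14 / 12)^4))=-24300 / 40817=-0.60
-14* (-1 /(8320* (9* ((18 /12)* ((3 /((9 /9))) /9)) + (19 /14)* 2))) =49 /210080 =0.00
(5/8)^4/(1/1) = 625/4096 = 0.15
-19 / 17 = -1.12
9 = 9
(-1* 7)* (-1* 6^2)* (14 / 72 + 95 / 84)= 334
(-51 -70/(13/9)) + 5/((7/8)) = -8531/91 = -93.75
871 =871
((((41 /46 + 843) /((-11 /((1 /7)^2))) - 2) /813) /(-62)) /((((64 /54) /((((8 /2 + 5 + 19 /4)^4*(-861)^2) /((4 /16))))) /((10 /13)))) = 50068832301365625 /10288738304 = 4866372.42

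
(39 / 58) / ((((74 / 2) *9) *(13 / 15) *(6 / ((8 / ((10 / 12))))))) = 4 / 1073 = 0.00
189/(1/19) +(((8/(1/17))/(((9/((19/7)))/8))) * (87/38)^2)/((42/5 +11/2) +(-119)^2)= 3591.12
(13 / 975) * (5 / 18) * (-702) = -13 / 5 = -2.60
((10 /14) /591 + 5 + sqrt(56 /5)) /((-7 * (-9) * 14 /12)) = 4 * sqrt(70) /735 + 41380 /608139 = 0.11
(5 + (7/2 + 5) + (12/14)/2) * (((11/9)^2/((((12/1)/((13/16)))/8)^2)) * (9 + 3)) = 73.26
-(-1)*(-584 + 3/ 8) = -4669/ 8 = -583.62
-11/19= -0.58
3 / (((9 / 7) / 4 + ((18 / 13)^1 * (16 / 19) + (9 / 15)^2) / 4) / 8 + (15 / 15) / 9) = 1167075 / 77407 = 15.08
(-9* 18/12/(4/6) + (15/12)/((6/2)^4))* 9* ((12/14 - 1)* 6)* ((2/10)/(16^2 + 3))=3278/27195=0.12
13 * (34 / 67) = 442 / 67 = 6.60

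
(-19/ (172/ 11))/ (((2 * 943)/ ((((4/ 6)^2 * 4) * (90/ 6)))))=-0.02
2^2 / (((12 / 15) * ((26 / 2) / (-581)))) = -223.46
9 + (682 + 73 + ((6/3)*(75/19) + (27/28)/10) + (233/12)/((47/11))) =582494803/750120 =776.54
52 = 52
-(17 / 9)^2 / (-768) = 289 / 62208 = 0.00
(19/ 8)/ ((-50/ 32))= -38/ 25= -1.52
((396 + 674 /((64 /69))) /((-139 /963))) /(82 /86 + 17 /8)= -495872775 /196268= -2526.51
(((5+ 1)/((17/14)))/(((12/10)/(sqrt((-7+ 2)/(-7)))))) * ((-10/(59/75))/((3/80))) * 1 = -200000 * sqrt(35)/1003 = -1179.68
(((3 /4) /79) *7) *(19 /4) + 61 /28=22069 /8848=2.49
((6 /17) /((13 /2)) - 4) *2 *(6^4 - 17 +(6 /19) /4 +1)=-42416696 /4199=-10101.62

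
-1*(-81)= 81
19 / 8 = 2.38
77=77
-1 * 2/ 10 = -1/ 5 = -0.20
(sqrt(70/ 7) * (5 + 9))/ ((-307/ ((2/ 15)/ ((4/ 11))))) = -77 * sqrt(10)/ 4605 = -0.05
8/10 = 4/5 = 0.80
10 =10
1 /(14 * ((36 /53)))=53 /504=0.11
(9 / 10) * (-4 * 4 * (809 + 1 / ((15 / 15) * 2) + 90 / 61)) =-3561804 / 305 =-11678.05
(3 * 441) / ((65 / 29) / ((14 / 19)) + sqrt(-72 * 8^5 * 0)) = 537138 / 1235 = 434.93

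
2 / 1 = 2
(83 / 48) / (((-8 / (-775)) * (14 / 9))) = 192975 / 1792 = 107.69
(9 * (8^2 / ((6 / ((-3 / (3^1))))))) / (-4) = 24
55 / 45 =1.22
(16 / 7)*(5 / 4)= 20 / 7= 2.86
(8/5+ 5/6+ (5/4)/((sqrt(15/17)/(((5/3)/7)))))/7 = 5* sqrt(255)/1764+ 73/210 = 0.39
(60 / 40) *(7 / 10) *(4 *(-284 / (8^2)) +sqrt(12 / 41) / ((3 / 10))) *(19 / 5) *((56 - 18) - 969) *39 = 1028597661 / 400 - 4829097 *sqrt(123) / 205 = 2310239.14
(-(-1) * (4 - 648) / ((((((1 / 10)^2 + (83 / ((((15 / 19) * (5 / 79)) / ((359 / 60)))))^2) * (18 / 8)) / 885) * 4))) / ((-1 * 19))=0.00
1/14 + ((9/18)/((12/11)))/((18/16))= 181/378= 0.48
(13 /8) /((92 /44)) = 143 /184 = 0.78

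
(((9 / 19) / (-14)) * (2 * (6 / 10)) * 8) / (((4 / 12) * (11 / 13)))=-8424 / 7315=-1.15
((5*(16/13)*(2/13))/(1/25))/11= 4000/1859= 2.15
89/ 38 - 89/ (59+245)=623/ 304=2.05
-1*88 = -88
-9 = -9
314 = 314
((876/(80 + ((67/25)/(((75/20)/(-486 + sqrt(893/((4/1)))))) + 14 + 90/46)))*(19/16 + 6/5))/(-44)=0.20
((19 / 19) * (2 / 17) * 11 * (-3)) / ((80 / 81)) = -2673 / 680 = -3.93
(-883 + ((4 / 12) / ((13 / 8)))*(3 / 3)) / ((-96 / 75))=860725 / 1248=689.68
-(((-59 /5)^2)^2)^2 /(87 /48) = -207385335.32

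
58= 58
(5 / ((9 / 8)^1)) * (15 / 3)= 22.22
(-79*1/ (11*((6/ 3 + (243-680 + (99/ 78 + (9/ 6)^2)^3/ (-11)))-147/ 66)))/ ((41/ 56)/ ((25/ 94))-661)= -7775622400/ 314423506778499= -0.00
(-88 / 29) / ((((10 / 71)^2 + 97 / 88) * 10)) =-19518752 / 72177665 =-0.27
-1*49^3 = -117649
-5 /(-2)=5 /2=2.50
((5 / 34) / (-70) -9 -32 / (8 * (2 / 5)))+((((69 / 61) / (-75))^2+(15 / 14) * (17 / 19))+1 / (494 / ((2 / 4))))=-2466626779081 / 136714191250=-18.04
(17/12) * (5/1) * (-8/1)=-170/3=-56.67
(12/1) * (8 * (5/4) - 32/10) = 408/5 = 81.60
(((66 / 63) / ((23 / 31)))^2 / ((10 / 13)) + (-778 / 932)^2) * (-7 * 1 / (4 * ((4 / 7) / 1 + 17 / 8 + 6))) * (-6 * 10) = 1666073323162 / 41958285141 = 39.71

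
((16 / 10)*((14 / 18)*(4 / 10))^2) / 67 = 1568 / 678375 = 0.00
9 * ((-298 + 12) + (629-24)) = 2871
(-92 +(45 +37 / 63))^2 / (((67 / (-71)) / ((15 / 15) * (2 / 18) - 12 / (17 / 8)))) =4320654448 / 341901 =12637.15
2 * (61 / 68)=61 / 34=1.79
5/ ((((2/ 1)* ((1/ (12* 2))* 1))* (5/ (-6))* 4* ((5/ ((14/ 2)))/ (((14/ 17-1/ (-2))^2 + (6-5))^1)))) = -200403/ 2890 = -69.34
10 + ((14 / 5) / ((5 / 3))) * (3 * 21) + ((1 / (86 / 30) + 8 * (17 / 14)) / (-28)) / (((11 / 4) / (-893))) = 134743017 / 579425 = 232.55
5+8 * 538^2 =2315557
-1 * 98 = -98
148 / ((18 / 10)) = 740 / 9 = 82.22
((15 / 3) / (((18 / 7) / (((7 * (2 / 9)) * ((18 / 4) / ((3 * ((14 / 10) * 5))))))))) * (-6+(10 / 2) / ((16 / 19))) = -35 / 864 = -0.04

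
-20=-20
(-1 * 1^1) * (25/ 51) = -25/ 51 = -0.49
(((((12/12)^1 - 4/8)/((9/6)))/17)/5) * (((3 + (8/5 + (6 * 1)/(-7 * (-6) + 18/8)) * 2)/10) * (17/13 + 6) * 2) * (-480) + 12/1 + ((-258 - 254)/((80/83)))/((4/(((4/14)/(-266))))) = -343569196/60696545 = -5.66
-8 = -8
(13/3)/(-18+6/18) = -13/53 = -0.25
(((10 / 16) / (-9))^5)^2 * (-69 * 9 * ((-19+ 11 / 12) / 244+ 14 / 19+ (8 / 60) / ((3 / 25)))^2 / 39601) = -19685625027412109375 / 152953425968237964966495667617792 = -0.00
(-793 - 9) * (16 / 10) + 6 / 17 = -109042 / 85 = -1282.85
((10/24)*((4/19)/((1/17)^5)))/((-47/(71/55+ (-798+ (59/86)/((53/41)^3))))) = 265423098067721287/125768014306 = 2110418.13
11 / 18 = 0.61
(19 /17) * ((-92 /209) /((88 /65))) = -1495 /4114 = -0.36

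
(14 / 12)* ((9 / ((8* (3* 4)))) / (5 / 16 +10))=7 / 660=0.01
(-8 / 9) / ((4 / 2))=-4 / 9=-0.44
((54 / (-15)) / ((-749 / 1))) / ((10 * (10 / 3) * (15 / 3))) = 27 / 936250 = 0.00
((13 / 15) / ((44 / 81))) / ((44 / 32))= 702 / 605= 1.16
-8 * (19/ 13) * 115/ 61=-17480/ 793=-22.04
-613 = -613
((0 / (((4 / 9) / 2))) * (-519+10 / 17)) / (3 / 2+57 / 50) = 0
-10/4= -5/2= -2.50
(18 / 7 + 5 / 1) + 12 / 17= 985 / 119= 8.28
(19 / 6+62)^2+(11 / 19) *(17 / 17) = 4247.27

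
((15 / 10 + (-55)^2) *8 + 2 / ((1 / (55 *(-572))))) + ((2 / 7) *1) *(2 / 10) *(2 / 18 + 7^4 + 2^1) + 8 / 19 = -230842996 / 5985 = -38570.26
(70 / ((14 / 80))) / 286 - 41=-39.60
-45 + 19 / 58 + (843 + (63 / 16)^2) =6041885 / 7424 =813.83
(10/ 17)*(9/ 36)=5/ 34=0.15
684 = 684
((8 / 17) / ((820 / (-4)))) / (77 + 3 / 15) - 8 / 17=-3724 / 7913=-0.47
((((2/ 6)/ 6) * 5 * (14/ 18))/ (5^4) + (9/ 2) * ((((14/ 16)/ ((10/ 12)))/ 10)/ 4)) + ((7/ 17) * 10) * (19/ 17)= 884026241/ 187272000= 4.72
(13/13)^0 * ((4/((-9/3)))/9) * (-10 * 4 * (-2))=-320/27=-11.85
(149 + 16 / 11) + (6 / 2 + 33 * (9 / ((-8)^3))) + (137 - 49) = 1356605 / 5632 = 240.87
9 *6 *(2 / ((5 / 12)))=1296 / 5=259.20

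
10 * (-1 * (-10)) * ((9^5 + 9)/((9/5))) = 3281000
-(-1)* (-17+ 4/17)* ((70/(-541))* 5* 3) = 299250/9197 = 32.54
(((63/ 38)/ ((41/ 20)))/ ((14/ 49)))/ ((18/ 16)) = 1960/ 779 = 2.52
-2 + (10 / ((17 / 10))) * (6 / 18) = -0.04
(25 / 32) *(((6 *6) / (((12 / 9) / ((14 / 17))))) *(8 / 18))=7.72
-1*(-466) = 466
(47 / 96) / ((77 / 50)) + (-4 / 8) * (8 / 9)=-1403 / 11088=-0.13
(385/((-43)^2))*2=770/1849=0.42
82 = 82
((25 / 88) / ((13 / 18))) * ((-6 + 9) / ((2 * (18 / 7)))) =525 / 2288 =0.23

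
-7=-7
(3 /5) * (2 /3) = 2 /5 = 0.40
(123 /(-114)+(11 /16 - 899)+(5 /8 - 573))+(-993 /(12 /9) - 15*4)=-692061 /304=-2276.52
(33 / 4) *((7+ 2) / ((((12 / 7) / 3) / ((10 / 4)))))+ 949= 40763 / 32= 1273.84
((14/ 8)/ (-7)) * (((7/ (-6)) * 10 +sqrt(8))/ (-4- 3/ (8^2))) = -80/ 111 +32 * sqrt(2)/ 259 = -0.55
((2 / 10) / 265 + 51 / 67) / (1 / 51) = 3449742 / 88775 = 38.86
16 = 16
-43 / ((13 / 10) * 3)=-430 / 39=-11.03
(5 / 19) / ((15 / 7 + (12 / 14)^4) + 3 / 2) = 0.06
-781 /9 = -86.78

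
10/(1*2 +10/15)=15/4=3.75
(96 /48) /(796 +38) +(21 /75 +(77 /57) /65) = 0.30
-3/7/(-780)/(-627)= -1/1141140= -0.00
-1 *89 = -89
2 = 2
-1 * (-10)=10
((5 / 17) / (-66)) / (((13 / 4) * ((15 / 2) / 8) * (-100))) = 8 / 546975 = 0.00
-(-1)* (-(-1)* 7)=7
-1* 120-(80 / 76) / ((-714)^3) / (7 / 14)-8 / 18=-104122604287 / 864486567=-120.44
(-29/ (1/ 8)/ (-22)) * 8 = 928/ 11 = 84.36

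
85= 85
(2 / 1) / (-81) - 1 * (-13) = 1051 / 81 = 12.98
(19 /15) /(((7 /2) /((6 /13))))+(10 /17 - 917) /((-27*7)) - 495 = -3790028 /7735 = -489.98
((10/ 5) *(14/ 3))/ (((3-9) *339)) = -14/ 3051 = -0.00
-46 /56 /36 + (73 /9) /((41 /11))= 88993 /41328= 2.15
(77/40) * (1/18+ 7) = 9779/720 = 13.58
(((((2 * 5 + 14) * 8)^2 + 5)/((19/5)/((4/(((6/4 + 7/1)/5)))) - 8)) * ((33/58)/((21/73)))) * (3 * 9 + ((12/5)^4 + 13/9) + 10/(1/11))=-16331815043896/8332425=-1960031.45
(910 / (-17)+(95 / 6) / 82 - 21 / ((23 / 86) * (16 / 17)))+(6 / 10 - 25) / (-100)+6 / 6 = -6517643683 / 48093000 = -135.52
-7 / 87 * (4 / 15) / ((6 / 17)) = -238 / 3915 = -0.06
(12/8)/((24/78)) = 39/8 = 4.88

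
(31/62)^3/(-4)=-1/32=-0.03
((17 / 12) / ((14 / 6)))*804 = 3417 / 7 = 488.14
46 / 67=0.69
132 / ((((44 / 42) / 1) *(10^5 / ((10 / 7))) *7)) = 9 / 35000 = 0.00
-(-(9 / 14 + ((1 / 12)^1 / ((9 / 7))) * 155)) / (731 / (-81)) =-24243 / 20468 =-1.18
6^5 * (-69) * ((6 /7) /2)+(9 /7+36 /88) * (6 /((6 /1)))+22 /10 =-177056521 /770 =-229943.53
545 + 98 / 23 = 12633 / 23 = 549.26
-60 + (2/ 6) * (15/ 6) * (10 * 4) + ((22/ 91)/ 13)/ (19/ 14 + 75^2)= -1064956748/ 39935883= -26.67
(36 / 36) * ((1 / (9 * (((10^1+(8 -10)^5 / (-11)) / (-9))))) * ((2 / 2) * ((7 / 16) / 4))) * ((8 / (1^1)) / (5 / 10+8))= -77 / 9656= -0.01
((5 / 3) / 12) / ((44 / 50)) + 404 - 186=172781 / 792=218.16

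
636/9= 212/3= 70.67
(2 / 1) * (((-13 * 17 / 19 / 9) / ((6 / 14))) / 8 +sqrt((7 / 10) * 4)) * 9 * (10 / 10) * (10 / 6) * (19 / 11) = -7735 / 396 +114 * sqrt(70) / 11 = 67.18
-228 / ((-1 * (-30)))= -38 / 5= -7.60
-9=-9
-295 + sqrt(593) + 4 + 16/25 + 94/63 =-454967/1575 + sqrt(593) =-264.52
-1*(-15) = 15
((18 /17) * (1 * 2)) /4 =9 /17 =0.53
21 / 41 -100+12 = -3587 / 41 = -87.49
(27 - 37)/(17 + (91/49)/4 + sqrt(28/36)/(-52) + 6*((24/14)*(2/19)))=-39920500620/74040460573 - 13797420*sqrt(7)/74040460573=-0.54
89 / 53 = 1.68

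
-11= -11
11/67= 0.16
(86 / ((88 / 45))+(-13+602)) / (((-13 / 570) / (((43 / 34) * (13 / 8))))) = -341314005 / 5984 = -57037.77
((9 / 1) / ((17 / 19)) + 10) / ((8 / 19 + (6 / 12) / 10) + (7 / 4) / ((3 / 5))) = 194370 / 32827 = 5.92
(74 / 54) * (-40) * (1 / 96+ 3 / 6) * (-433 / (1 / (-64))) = -62802320 / 81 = -775337.28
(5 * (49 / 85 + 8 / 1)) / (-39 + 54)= 243 / 85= 2.86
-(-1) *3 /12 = 1 /4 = 0.25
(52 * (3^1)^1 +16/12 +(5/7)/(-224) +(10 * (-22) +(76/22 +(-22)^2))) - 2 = 21876571/51744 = 422.78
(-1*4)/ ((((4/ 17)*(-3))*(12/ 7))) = 119/ 36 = 3.31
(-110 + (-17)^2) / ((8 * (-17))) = -179 / 136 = -1.32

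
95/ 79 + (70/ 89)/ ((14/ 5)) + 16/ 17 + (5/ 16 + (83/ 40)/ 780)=10217256191/ 3729242400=2.74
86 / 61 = 1.41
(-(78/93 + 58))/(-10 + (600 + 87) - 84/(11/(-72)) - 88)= -20064/388337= -0.05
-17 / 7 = -2.43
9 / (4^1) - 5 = -2.75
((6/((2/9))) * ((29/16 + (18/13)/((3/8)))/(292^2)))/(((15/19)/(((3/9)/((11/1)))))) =13053/195084032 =0.00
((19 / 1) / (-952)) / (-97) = 19 / 92344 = 0.00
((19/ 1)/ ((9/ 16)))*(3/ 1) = 304/ 3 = 101.33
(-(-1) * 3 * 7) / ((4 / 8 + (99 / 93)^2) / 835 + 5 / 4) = 67404540 / 4018453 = 16.77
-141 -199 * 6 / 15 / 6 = -2314 / 15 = -154.27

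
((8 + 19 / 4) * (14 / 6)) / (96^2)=119 / 36864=0.00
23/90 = 0.26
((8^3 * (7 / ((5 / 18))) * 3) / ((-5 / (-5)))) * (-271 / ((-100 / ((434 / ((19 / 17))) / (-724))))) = -24185202048 / 429875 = -56261.01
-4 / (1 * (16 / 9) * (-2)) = 9 / 8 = 1.12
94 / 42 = 47 / 21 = 2.24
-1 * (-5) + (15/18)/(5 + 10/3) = 51/10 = 5.10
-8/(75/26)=-2.77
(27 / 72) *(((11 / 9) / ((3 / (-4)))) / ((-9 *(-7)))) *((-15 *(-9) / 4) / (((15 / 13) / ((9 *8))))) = -143 / 7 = -20.43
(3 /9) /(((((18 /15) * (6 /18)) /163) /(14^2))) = 26623.33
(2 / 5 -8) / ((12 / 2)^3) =-19 / 540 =-0.04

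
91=91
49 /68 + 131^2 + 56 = 1170805 /68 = 17217.72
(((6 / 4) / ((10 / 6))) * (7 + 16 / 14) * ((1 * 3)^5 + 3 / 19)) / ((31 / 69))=122958 / 31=3966.39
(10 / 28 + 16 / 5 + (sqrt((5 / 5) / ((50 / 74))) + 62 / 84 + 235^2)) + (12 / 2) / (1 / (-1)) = sqrt(37) / 5 + 5798446 / 105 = 55224.51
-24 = -24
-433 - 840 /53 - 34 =-25591 /53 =-482.85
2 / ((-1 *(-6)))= 1 / 3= 0.33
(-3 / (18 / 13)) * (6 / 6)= -13 / 6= -2.17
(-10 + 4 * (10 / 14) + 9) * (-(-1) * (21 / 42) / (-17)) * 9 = -117 / 238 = -0.49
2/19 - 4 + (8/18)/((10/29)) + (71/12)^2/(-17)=-4.67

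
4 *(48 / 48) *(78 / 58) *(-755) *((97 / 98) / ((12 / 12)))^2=-277048005 / 69629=-3978.92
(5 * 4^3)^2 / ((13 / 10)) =1024000 / 13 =78769.23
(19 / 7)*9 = 171 / 7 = 24.43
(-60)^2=3600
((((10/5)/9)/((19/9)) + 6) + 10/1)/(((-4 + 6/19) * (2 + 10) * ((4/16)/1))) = -51/35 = -1.46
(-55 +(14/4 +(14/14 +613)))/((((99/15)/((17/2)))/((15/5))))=2173.30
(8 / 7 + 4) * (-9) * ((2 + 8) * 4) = -12960 / 7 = -1851.43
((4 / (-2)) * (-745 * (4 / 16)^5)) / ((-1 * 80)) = -149 / 8192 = -0.02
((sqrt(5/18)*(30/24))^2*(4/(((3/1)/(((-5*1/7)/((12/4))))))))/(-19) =625/86184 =0.01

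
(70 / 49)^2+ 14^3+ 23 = 135683 / 49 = 2769.04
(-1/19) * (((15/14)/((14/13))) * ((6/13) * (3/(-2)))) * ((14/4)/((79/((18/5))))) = 243/42028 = 0.01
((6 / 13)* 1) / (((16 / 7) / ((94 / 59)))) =987 / 3068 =0.32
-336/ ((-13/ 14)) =4704/ 13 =361.85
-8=-8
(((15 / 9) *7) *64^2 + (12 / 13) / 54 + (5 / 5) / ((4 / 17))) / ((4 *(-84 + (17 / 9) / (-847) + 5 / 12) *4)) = -18944134979 / 530127728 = -35.74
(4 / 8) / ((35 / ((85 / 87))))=17 / 1218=0.01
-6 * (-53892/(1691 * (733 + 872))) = 107784/904685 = 0.12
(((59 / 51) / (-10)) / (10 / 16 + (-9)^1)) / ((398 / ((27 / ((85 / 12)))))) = 12744 / 96330925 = 0.00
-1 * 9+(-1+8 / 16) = -19 / 2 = -9.50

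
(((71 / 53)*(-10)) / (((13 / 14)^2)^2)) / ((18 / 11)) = -150014480 / 13623597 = -11.01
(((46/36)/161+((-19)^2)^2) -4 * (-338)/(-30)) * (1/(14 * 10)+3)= 34553087903/88200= 391758.37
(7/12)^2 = 49/144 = 0.34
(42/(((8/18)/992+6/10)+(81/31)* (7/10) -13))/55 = -93744/1297637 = -0.07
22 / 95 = 0.23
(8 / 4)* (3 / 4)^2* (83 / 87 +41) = 5475 / 116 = 47.20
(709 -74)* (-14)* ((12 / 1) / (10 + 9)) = -106680 / 19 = -5614.74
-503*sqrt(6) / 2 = -616.05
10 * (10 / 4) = 25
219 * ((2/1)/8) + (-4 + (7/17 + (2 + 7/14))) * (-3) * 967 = 218397/68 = 3211.72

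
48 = 48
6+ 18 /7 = 8.57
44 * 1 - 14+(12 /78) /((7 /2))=2734 /91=30.04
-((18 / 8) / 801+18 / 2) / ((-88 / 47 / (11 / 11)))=150635 / 31328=4.81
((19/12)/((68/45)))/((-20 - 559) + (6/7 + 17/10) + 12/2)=-9975/5430616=-0.00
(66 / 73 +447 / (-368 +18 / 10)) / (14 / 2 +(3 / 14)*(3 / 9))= -65814 / 1470293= -0.04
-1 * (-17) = 17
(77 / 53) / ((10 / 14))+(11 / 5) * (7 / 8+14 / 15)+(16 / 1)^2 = 8331991 / 31800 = 262.01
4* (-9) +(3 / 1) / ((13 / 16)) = -420 / 13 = -32.31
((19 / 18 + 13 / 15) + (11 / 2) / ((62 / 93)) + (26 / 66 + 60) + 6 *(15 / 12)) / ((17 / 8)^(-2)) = 44671019 / 126720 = 352.52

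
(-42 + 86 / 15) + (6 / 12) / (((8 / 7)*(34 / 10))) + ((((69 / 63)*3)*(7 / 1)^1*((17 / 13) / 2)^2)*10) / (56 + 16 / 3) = -11906221 / 344760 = -34.53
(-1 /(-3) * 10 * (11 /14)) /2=55 /42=1.31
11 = 11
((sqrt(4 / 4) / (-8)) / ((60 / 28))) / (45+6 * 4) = -7 / 8280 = -0.00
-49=-49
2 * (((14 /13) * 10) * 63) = 17640 /13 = 1356.92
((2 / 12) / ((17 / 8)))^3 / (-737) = -64 / 97763787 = -0.00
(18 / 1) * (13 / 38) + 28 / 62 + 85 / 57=14314 / 1767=8.10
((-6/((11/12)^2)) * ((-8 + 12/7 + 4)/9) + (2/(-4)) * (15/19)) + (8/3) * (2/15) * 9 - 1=582361/160930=3.62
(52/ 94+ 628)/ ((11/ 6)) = 342.85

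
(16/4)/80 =1/20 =0.05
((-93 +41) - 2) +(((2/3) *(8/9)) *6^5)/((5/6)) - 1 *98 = 26888/5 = 5377.60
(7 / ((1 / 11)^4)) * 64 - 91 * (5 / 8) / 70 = 104946675 / 16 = 6559167.19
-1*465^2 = -216225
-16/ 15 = -1.07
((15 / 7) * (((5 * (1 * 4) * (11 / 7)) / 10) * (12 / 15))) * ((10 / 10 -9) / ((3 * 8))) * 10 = -17.96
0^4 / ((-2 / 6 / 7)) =0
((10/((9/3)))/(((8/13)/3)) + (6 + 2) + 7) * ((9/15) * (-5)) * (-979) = 91781.25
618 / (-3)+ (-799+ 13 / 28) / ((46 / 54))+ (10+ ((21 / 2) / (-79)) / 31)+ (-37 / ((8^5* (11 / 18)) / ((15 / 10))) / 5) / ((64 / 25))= -10309238627485715 / 9095723614208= -1133.42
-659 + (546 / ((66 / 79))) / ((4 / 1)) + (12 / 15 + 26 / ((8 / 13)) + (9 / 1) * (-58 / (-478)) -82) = -533.47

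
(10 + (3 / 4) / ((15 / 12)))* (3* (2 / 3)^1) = 106 / 5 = 21.20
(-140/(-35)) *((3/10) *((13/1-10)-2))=6/5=1.20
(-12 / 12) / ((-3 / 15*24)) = 5 / 24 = 0.21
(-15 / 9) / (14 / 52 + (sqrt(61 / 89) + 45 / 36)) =-365612 / 234303 + 2704 * sqrt(5429) / 234303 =-0.71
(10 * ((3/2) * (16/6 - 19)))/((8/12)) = -735/2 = -367.50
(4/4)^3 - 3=-2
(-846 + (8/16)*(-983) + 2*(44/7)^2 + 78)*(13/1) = -1503931/98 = -15346.23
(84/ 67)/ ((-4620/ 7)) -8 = -29487/ 3685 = -8.00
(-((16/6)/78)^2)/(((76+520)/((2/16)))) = -1/4079322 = -0.00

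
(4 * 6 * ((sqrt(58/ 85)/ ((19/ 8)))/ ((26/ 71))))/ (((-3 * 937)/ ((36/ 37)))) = -81792 * sqrt(4930)/ 727875655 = -0.01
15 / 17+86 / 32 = 971 / 272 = 3.57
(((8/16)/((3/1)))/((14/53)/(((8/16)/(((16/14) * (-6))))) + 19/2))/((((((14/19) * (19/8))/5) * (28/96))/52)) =14.44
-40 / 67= -0.60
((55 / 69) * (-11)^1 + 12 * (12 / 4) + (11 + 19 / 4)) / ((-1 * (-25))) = 11863 / 6900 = 1.72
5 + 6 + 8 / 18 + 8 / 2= 139 / 9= 15.44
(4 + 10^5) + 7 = 100011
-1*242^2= -58564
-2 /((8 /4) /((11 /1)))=-11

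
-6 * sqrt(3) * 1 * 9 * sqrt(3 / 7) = -162 * sqrt(7) / 7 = -61.23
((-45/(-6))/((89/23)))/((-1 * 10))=-69/356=-0.19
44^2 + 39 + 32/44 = 21733/11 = 1975.73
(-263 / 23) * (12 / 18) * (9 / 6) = -263 / 23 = -11.43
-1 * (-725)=725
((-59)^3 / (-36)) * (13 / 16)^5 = 76255785047 / 37748736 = 2020.09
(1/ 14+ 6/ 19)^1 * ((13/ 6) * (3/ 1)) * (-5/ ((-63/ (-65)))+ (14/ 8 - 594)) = -201582433/ 134064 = -1503.63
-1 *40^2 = -1600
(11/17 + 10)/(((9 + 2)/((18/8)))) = 1629/748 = 2.18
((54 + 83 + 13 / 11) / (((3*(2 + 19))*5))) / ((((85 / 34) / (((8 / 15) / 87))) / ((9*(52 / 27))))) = 252928 / 13565475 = 0.02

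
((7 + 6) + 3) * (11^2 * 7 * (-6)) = -81312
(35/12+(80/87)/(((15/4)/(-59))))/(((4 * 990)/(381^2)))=-194499611/459360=-423.41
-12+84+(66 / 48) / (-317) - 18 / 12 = 178777 / 2536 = 70.50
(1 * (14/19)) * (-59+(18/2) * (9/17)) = -12908/323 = -39.96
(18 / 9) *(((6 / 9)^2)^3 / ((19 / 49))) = 6272 / 13851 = 0.45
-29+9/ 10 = -28.10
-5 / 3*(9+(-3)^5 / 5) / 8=33 / 4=8.25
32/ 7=4.57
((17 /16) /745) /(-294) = -17 /3504480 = -0.00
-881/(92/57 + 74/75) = -1255425/3706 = -338.75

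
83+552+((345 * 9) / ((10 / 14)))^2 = 18897044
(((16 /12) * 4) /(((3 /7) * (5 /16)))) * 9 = 358.40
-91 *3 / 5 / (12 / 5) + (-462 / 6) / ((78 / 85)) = -16639 / 156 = -106.66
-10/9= -1.11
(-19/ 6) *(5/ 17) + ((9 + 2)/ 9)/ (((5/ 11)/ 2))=6803/ 1530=4.45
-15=-15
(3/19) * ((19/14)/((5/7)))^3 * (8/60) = 361/2500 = 0.14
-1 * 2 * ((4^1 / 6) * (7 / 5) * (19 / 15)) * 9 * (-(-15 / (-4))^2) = 1197 / 4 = 299.25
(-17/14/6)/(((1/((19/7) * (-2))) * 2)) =323/588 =0.55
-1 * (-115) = 115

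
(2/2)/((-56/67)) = -67/56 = -1.20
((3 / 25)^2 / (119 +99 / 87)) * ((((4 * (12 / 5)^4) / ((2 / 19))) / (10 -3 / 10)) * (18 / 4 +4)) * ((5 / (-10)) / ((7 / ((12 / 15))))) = -1748107008 / 231019140625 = -0.01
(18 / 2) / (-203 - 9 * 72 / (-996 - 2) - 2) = -4491 / 101971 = -0.04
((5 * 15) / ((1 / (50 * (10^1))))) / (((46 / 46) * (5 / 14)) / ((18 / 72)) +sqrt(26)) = -1312500 / 587 +918750 * sqrt(26) / 587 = 5744.85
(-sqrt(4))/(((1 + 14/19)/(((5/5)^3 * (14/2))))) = -266/33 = -8.06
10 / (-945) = -2 / 189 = -0.01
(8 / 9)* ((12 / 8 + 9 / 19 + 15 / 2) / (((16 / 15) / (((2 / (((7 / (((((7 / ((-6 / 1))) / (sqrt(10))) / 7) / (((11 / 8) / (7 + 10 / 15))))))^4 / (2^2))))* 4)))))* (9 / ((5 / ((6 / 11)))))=2292457472 / 2975529155445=0.00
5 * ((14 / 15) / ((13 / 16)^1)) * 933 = 5358.77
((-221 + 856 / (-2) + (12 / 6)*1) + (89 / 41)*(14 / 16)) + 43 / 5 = -1043861 / 1640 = -636.50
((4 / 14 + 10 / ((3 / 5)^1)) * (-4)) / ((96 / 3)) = -89 / 42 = -2.12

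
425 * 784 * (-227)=-75636400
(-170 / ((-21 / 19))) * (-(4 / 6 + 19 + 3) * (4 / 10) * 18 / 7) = -3585.96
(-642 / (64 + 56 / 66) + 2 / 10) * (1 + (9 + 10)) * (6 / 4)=-291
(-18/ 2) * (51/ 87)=-153/ 29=-5.28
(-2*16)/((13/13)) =-32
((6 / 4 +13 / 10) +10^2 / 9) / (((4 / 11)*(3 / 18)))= 3443 / 15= 229.53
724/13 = 55.69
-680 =-680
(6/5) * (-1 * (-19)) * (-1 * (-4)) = 456/5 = 91.20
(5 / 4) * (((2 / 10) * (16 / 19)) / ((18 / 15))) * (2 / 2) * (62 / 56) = 155 / 798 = 0.19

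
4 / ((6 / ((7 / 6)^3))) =343 / 324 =1.06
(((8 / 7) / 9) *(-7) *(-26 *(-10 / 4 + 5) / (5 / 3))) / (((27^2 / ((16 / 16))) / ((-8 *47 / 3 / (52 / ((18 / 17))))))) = -1504 / 12393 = -0.12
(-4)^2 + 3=19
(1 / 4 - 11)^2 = 1849 / 16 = 115.56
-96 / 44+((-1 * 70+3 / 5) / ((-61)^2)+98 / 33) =472279 / 613965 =0.77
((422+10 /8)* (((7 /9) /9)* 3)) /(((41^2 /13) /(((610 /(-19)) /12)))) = -46989215 /20696472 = -2.27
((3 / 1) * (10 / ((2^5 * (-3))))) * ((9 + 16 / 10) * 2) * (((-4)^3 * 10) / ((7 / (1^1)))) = 4240 / 7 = 605.71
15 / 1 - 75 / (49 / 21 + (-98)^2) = 432060 / 28819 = 14.99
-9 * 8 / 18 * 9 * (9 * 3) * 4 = -3888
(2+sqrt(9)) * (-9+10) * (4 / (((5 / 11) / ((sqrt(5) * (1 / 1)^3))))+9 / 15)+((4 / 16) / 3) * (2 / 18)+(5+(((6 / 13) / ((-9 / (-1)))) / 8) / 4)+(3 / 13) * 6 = 52765 / 5616+44 * sqrt(5) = 107.78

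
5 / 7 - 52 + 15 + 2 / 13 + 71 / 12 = -32995 / 1092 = -30.22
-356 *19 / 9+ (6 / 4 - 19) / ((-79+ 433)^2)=-751.56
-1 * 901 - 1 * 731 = -1632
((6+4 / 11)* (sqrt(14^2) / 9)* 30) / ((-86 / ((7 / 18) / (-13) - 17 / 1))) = 9763250 / 166023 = 58.81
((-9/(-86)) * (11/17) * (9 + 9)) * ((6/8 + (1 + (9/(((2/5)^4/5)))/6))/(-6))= -2801007/46784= -59.87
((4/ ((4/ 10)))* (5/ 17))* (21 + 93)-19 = 5377/ 17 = 316.29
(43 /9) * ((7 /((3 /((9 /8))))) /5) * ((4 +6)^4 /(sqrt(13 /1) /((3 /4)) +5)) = 1128750 /17-301000 * sqrt(13) /17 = 2557.59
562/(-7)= -562/7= -80.29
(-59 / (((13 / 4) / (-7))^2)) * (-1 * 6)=277536 / 169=1642.22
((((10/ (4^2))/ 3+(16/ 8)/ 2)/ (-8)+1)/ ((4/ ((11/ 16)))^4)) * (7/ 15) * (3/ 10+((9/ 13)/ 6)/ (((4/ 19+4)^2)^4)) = 24290142640236099141207/ 234187180623265792000000000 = 0.00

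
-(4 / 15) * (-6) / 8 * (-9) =-9 / 5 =-1.80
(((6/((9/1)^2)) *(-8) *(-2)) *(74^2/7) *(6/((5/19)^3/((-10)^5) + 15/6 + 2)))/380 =5060700160/1555621137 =3.25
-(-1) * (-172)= -172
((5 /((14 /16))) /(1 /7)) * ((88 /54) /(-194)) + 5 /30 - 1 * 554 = -2902739 /5238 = -554.17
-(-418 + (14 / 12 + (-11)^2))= 1775 / 6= 295.83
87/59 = 1.47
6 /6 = 1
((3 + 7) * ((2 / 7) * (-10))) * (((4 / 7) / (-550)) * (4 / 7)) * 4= 256 / 3773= 0.07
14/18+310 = 2797/9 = 310.78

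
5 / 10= 1 / 2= 0.50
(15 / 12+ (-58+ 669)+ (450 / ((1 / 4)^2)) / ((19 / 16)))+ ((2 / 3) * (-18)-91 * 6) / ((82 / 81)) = 19083047 / 3116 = 6124.21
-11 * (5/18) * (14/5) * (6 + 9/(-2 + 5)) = -77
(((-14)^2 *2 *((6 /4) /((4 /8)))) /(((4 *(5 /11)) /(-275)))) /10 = -17787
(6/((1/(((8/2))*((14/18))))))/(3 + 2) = 56/15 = 3.73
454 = 454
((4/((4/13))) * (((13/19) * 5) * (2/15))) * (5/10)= 169/57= 2.96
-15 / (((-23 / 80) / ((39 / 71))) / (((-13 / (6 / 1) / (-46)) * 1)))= 50700 / 37559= 1.35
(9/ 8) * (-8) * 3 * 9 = -243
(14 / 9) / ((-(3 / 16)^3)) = -57344 / 243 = -235.98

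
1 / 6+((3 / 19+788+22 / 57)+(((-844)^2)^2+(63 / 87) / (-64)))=17893749779473233 / 35264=507422577684.70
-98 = -98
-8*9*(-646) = 46512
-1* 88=-88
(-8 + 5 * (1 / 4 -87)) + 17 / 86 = -75947 / 172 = -441.55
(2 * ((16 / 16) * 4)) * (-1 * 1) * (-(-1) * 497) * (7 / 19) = -27832 / 19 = -1464.84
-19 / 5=-3.80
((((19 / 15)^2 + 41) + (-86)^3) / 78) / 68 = -71551507 / 596700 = -119.91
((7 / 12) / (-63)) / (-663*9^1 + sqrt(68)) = sqrt(17) / 1922671134 + 13 / 8377652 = 0.00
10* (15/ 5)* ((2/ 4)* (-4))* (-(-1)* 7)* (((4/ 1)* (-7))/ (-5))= -2352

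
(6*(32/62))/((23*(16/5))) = 30/713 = 0.04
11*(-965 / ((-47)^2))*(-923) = 9797645 / 2209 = 4435.33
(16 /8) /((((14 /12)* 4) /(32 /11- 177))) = -5745 /77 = -74.61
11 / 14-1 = -0.21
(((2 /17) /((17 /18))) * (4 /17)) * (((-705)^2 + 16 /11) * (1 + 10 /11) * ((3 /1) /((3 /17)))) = 16533087984 /34969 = 472792.70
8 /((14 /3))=12 /7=1.71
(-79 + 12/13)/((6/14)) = -7105/39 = -182.18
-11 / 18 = -0.61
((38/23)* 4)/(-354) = -76/4071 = -0.02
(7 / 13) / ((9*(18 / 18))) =7 / 117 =0.06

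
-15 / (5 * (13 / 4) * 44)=-3 / 143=-0.02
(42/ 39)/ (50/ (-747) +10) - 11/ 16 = -31919/ 55120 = -0.58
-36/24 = -1.50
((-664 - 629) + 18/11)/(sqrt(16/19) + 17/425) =2249125/36597 - 11837500* sqrt(19)/36597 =-1348.45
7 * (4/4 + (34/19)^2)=10619/361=29.42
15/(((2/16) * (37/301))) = 36120/37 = 976.22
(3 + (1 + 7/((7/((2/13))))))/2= 27/13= 2.08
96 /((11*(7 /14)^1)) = 192 /11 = 17.45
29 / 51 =0.57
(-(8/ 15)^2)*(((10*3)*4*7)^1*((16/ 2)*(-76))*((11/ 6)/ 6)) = 5992448/ 135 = 44388.50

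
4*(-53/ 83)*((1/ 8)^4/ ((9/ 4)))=-53/ 191232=-0.00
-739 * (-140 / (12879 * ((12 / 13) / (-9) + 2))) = 4.23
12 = 12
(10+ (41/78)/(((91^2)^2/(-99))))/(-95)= -17829488507/169380153670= -0.11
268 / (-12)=-67 / 3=-22.33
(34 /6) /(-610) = -17 /1830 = -0.01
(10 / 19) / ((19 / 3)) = 30 / 361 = 0.08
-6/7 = -0.86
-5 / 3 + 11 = 28 / 3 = 9.33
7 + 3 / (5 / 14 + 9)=959 / 131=7.32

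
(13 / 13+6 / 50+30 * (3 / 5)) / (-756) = -239 / 9450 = -0.03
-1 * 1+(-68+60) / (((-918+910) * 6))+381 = 2281 / 6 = 380.17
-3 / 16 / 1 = -0.19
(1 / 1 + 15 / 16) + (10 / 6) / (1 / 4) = 413 / 48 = 8.60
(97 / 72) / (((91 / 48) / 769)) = 149186 / 273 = 546.47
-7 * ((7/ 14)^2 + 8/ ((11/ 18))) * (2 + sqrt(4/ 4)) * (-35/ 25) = 86289/ 220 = 392.22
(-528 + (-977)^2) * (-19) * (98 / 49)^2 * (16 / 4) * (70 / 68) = -298546195.29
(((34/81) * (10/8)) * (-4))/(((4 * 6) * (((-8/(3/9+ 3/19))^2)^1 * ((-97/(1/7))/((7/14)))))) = 595/2450629728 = 0.00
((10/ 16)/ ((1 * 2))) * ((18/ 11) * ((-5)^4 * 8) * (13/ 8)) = 365625/ 88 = 4154.83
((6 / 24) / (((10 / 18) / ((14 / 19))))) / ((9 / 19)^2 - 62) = -1197 / 223010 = -0.01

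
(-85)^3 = -614125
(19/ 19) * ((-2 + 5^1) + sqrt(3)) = sqrt(3) + 3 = 4.73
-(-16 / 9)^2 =-3.16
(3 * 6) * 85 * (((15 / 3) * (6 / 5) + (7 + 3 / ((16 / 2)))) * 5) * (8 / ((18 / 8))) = 363800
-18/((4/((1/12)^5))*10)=-1/552960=-0.00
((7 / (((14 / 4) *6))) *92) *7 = 644 / 3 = 214.67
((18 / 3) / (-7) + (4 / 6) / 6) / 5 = -47 / 315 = -0.15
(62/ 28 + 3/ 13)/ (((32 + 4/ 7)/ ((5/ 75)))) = 89/ 17784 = 0.01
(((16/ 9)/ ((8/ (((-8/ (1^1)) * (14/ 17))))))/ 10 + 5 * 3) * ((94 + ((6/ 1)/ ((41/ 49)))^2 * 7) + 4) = 1749424754/ 257193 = 6801.99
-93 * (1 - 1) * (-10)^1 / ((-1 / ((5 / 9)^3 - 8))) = 0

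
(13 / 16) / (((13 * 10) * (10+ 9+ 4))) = 0.00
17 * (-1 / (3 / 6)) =-34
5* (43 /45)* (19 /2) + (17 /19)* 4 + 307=355.97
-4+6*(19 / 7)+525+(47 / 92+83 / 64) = 539.09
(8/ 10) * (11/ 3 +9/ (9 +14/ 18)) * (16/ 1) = 9688/ 165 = 58.72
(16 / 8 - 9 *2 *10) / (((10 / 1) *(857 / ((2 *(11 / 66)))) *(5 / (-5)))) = 89 / 12855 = 0.01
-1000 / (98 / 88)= -44000 / 49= -897.96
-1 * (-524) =524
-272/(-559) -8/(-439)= 123880/245401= 0.50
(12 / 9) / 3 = 0.44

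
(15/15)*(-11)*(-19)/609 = 209/609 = 0.34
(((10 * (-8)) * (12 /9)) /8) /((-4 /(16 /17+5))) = 1010 /51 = 19.80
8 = 8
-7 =-7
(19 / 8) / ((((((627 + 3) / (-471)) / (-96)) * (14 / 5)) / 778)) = 2320774 / 49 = 47362.73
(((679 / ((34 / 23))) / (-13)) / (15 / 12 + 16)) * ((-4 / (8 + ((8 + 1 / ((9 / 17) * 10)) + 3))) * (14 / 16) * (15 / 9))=237650 / 381667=0.62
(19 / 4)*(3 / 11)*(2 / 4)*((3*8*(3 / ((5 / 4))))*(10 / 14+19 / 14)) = 29754 / 385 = 77.28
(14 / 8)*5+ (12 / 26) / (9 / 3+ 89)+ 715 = 865611 / 1196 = 723.76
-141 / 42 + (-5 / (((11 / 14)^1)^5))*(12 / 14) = -17.67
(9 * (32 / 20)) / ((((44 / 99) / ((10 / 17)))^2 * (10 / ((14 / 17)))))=10206 / 4913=2.08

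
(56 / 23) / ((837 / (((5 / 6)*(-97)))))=-13580 / 57753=-0.24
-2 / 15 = -0.13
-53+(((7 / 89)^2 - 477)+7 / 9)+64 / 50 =-940900802 / 1782225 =-527.94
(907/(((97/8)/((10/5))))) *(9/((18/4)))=29024/97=299.22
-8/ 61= -0.13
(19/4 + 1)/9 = 23/36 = 0.64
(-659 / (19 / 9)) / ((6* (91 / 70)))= -9885 / 247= -40.02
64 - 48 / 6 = 56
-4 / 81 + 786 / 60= 10571 / 810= 13.05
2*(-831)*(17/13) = -28254/13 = -2173.38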